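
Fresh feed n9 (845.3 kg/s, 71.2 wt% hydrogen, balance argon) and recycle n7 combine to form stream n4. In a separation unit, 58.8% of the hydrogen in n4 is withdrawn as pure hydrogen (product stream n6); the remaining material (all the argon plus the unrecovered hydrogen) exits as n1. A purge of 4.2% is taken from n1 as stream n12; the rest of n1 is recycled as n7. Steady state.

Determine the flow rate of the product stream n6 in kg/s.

hydrogen in n4: m_A = 845.3×0.712 + (1−0.042)·(1−0.588)·m_A, so m_A = 601.85/0.6053 = 994.3 kg/s.
Product n6 = 0.588×994.3 = 584.65 kg/s.

584.6 kg/s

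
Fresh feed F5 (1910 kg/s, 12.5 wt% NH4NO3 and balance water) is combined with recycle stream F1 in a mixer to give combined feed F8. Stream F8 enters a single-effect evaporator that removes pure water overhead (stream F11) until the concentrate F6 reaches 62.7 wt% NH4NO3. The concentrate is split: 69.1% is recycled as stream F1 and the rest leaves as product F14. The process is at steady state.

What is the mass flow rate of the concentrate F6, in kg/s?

Overall NH4NO3 balance (none leaves overhead): NH4NO3 in fresh feed = NH4NO3 in product, i.e. 1910×0.125 = (1−0.691)·F6·0.627.
F6 = 238.75/(0.627×0.309) = 1232.3 kg/s.

1232 kg/s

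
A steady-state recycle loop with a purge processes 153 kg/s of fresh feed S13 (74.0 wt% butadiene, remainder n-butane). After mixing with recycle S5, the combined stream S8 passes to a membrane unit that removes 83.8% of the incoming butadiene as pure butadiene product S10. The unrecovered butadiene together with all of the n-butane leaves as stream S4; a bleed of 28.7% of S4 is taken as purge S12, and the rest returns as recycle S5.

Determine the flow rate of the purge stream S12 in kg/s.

n-butane enters only via S13 and leaves only via the purge: 153×0.260 = 0.287×(n-butane in S4), and the membrane unit passes all n-butane, so n-butane in S8 = n-butane in S4 = 138.61 kg/s.
butadiene in S8: m_A = 153×0.740 + (1−0.287)·(1−0.838)·m_A, so m_A = 113.22/0.8845 = 128.01 kg/s.
S4 = (1−0.838)×128.01 + 138.61 = 159.34 kg/s.
Purge S12 = 0.287×159.34 = 45.731 kg/s.

45.73 kg/s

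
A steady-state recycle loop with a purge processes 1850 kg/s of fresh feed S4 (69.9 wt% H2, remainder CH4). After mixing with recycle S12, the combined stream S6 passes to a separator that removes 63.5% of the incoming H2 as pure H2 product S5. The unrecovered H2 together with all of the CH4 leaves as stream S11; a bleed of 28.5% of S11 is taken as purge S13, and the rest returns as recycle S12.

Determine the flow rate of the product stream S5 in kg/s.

1111 kg/s

H2 in S6: m_A = 1850×0.699 + (1−0.285)·(1−0.635)·m_A, so m_A = 1293.1/0.7390 = 1749.8 kg/s.
Product S5 = 0.635×1749.8 = 1111.1 kg/s.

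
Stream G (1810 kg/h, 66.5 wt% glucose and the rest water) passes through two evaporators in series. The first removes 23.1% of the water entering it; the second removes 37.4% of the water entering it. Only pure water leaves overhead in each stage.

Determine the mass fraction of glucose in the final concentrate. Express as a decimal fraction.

0.8048

water in feed = 1810×0.335 = 606.35 kg/h.
After stage 1: water left = (1−0.231)×606.35 = 466.28; stream total = 1669.9 kg/h.
After stage 2: water left = (1−0.374)×466.28 = 291.89; final concentrate = 1495.5 kg/h.
glucose fraction = 1203.7/1495.5 = 0.8048.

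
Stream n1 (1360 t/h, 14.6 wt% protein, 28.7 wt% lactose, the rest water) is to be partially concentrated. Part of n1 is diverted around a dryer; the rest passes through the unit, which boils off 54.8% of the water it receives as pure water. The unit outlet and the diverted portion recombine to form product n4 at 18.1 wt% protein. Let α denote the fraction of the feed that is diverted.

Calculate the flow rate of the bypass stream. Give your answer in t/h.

513.6 t/h

All 1360×0.146 = 198.56 t/h of protein reaches n4, so n4 = 198.56/0.181 = 1097 t/h and vapour = 262.98 t/h.
The evaporator receives (1−α)·1360 of feed at 0.567 water and removes 0.548 of that water:
0.548×0.567×(1−α)×1360 = 262.98
(1−α) = 262.98/422.57 = 0.6223;  α = 0.3777.
Bypass flow = 0.3777×1360 = 513.62 t/h.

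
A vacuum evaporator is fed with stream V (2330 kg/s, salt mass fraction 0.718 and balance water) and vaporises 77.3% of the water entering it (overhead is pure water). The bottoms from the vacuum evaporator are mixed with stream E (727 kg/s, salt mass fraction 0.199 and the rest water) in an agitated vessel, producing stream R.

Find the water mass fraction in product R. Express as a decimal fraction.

0.287

Vapour removed = 0.773×0.282×2330 = 507.91 kg/s; concentrate = 1822.1 kg/s.
water reaching the mixer = 149.15 (from concentrate) + 727×0.801 = 731.48 kg/s.
Product flow = 1822.1 + 727 = 2549.1 kg/s; water fraction = 0.287.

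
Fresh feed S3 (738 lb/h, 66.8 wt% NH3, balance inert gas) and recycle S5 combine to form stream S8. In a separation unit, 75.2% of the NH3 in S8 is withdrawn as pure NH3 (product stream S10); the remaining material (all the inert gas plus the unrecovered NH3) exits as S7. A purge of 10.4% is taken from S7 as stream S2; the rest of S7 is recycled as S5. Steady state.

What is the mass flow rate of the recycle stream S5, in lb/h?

inert gas enters only via S3 and leaves only via the purge: 738×0.332 = 0.104×(inert gas in S7), and the separation unit passes all inert gas, so inert gas in S8 = inert gas in S7 = 2355.9 lb/h.
NH3 in S8: m_A = 738×0.668 + (1−0.104)·(1−0.752)·m_A, so m_A = 492.98/0.7778 = 633.82 lb/h.
S7 = (1−0.752)×633.82 + 2355.9 = 2513.1 lb/h.
Recycle S5 = (1−0.104)×2513.1 = 2251.7 lb/h.

2252 lb/h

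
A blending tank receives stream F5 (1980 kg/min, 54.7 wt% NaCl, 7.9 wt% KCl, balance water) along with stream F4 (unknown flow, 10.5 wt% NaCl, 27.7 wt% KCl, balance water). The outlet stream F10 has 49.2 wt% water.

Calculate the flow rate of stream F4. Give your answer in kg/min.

Let F4 be the unknown flow. Total out = 1980 + F4.
water balance: 740.52 + 0.618·F4 = 0.492·(1980 + F4)
(0.618 − 0.492)·F4 = 0.492×1980 − 740.52 = 233.64
F4 = 233.64 / 0.126 = 1854.3 kg/min

1854 kg/min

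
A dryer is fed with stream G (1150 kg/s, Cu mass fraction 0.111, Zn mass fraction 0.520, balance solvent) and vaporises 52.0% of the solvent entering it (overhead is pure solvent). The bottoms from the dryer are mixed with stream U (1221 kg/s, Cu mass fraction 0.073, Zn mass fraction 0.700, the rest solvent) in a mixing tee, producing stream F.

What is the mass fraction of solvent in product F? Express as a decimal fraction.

0.224

Vapour removed = 0.520×0.369×1150 = 220.66 kg/s; concentrate = 929.34 kg/s.
solvent reaching the mixer = 203.69 (from concentrate) + 1221×0.227 = 480.86 kg/s.
Product flow = 929.34 + 1221 = 2150.3 kg/s; solvent fraction = 0.224.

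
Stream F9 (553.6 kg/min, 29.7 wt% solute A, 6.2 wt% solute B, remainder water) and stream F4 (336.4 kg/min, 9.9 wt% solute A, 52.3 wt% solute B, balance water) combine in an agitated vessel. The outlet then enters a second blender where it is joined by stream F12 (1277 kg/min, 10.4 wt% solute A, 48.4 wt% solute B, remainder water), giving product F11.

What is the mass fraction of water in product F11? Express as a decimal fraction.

Overall, product flow = 2167 kg/min.
water in = 553.6×0.641 + 336.4×0.378 + 1277×0.412 = 1008.1 kg/min.
water fraction in F11 = 0.4652.

0.4652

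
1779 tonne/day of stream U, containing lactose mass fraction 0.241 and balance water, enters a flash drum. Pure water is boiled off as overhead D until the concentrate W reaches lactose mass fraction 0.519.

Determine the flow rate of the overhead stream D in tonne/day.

lactose is conserved: 1779×0.241 = 428.74 tonne/day all reports to the concentrate.
Concentrate = 428.74/(target fraction) = 826.09 tonne/day.
Overhead = 1779 − 826.09 = 952.91 tonne/day.

952.9 tonne/day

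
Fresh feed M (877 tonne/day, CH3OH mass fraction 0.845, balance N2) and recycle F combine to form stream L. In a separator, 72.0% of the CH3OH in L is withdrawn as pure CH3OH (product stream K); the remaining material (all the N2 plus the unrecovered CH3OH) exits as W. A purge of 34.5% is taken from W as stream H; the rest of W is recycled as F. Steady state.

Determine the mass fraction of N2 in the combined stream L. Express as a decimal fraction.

N2 enters only via M and leaves only via the purge: 877×0.155 = 0.345×(N2 in W), and the separator passes all N2, so N2 in L = N2 in W = 394.01 tonne/day.
CH3OH in L: m_A = 877×0.845 + (1−0.345)·(1−0.720)·m_A, so m_A = 741.06/0.8166 = 907.5 tonne/day.
L = 907.5 + 394.01 = 1301.5 tonne/day.
N2 fraction in L = 394.01/1301.5 = 0.303.

0.303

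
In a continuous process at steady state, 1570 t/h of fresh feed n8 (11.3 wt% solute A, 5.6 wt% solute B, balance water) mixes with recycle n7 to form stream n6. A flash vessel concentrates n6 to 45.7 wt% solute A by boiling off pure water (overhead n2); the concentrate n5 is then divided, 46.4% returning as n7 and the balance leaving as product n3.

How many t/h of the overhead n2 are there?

1182 t/h

Overall solute A balance (none leaves overhead): solute A in fresh feed = solute A in product, i.e. 1570×0.113 = (1−0.464)·n5·0.457.
n5 = 177.41/(0.457×0.536) = 724.26 t/h.
Recycle n7 = 0.464×724.26 = 336.06 t/h.
Combined feed n6 = 1570 + 336.06 = 1906.1 t/h.
Overhead n2 = n6 − n5 = 1906.1 − 724.26 = 1181.8 t/h.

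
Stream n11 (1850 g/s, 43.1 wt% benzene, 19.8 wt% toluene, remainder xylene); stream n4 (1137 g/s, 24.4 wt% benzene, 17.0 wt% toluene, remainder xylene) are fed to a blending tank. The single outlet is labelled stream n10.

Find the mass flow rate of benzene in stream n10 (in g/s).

1075 g/s

benzene out = benzene in = 1850×0.431 + 1137×0.244 = 1074.8 g/s.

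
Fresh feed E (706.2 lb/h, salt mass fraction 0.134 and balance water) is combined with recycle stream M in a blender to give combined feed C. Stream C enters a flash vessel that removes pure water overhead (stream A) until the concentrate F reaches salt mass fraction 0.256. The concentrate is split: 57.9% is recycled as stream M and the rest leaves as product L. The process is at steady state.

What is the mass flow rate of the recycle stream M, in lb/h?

508.4 lb/h

Overall salt balance (none leaves overhead): salt in fresh feed = salt in product, i.e. 706.2×0.134 = (1−0.579)·F·0.256.
F = 94.631/(0.256×0.421) = 878.03 lb/h.
Recycle M = 0.579×878.03 = 508.38 lb/h.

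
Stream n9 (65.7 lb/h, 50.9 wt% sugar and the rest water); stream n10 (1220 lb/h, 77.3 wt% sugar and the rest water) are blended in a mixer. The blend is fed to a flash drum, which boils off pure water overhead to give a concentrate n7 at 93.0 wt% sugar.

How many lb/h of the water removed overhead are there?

235.7 lb/h

sugar entering = 65.7×0.509 + 1220×0.773 = 976.5 lb/h.
All sugar reports to n7, so n7 = 976.5/0.930 = 1050 lb/h.
Total feed = 1285.7 lb/h; overhead = 1285.7 − 1050 = 235.7 lb/h.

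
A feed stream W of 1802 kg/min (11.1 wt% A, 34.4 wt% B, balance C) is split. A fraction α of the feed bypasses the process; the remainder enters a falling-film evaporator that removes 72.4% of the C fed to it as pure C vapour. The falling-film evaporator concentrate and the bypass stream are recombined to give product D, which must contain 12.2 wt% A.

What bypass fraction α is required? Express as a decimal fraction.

0.771

All 1802×0.111 = 200.02 kg/min of A reaches D, so D = 200.02/0.122 = 1639.5 kg/min and vapour = 162.48 kg/min.
The evaporator receives (1−α)·1802 of feed at 0.545 C and removes 0.724 of that C:
0.724×0.545×(1−α)×1802 = 162.48
(1−α) = 162.48/711.03 = 0.2285;  α = 0.7715.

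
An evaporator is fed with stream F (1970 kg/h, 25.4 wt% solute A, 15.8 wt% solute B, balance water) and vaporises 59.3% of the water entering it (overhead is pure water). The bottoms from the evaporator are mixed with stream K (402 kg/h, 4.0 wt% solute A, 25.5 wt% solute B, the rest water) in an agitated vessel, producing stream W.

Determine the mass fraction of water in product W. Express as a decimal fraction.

0.448

Vapour removed = 0.593×0.588×1970 = 686.91 kg/h; concentrate = 1283.1 kg/h.
water reaching the mixer = 471.45 (from concentrate) + 402×0.705 = 754.86 kg/h.
Product flow = 1283.1 + 402 = 1685.1 kg/h; water fraction = 0.448.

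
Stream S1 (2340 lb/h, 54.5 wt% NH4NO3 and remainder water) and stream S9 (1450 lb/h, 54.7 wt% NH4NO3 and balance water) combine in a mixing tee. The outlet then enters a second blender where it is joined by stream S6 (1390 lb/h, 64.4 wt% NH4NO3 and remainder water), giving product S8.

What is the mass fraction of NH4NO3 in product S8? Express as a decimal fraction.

Overall, product flow = 5180 lb/h.
NH4NO3 in = 2340×0.545 + 1450×0.547 + 1390×0.644 = 2963.6 lb/h.
NH4NO3 fraction in S8 = 0.572.

0.572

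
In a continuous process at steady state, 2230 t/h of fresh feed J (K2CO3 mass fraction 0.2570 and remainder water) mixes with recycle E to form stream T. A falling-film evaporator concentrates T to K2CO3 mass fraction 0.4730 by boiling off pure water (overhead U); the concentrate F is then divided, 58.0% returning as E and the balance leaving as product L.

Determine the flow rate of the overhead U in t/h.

Overall K2CO3 balance (none leaves overhead): K2CO3 in fresh feed = K2CO3 in product, i.e. 2230×0.257 = (1−0.580)·F·0.473.
F = 573.11/(0.473×0.420) = 2884.9 t/h.
Recycle E = 0.580×2884.9 = 1673.2 t/h.
Combined feed T = 2230 + 1673.2 = 3903.2 t/h.
Overhead U = T − F = 3903.2 − 2884.9 = 1018.4 t/h.

1018 t/h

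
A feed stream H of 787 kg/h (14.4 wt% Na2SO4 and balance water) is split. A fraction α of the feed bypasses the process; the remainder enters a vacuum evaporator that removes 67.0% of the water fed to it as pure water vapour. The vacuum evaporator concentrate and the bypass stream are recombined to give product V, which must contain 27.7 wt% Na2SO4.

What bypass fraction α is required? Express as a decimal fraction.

0.163

All 787×0.144 = 113.33 kg/h of Na2SO4 reaches V, so V = 113.33/0.277 = 409.13 kg/h and vapour = 377.87 kg/h.
The evaporator receives (1−α)·787 of feed at 0.856 water and removes 0.670 of that water:
0.670×0.856×(1−α)×787 = 377.87
(1−α) = 377.87/451.36 = 0.8372;  α = 0.1628.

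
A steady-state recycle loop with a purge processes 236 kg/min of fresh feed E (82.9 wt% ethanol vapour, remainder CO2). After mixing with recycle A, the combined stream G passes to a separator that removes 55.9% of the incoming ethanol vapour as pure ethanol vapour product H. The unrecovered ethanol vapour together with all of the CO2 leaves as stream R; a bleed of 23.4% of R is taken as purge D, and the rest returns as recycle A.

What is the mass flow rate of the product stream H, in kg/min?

ethanol vapour in G: m_A = 236×0.829 + (1−0.234)·(1−0.559)·m_A, so m_A = 195.64/0.6622 = 295.45 kg/min.
Product H = 0.559×295.45 = 165.16 kg/min.

165.2 kg/min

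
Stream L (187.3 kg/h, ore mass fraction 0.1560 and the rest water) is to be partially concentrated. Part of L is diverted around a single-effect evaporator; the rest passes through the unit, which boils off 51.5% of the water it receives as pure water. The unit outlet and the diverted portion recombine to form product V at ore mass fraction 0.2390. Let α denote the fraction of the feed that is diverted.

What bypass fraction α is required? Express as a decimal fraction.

0.201

All 187.3×0.156 = 29.219 kg/h of ore reaches V, so V = 29.219/0.239 = 122.25 kg/h and vapour = 65.046 kg/h.
The evaporator receives (1−α)·187.3 of feed at 0.844 water and removes 0.515 of that water:
0.515×0.844×(1−α)×187.3 = 65.046
(1−α) = 65.046/81.412 = 0.7990;  α = 0.2010.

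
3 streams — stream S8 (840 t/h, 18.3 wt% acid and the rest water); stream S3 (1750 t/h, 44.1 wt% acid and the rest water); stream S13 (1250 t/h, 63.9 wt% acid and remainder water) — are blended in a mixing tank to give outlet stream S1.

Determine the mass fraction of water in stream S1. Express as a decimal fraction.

0.551

Total flow out = 840 + 1750 + 1250 = 3840 t/h.
water in = 840×0.817 + 1750×0.559 + 1250×0.361 = 2115.8 t/h.
water mass fraction in S1 = 2115.8/3840 = 0.551.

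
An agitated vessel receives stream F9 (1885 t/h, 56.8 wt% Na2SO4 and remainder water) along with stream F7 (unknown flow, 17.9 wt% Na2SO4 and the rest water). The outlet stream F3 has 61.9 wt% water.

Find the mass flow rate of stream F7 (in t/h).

Let F7 be the unknown flow. Total out = 1885 + F7.
water balance: 814.32 + 0.821·F7 = 0.619·(1885 + F7)
(0.821 − 0.619)·F7 = 0.619×1885 − 814.32 = 352.5
F7 = 352.5 / 0.202 = 1745 t/h

1745 t/h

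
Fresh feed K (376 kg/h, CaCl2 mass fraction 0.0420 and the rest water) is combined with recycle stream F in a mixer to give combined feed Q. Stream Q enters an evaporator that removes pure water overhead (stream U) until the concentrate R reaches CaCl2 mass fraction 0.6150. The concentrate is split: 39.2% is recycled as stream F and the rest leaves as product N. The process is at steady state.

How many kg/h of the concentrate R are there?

42.23 kg/h

Overall CaCl2 balance (none leaves overhead): CaCl2 in fresh feed = CaCl2 in product, i.e. 376×0.042 = (1−0.392)·R·0.615.
R = 15.792/(0.615×0.608) = 42.234 kg/h.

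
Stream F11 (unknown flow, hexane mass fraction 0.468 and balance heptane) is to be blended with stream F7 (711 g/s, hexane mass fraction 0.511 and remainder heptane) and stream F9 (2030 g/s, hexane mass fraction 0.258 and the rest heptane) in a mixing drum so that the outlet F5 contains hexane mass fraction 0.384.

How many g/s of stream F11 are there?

1970 g/s

Let F11 be the unknown flow. Total out = 2741 + F11.
hexane balance: 887.06 + 0.468·F11 = 0.384·(2741 + F11)
(0.468 − 0.384)·F11 = 0.384×2741 − 887.06 = 165.48
F11 = 165.48 / 0.084 = 1970 g/s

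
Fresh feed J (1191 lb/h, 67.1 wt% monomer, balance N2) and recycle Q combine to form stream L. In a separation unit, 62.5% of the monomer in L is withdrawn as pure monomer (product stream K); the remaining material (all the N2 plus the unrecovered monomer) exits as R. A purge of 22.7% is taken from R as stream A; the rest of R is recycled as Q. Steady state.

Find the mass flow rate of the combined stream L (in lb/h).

2852 lb/h

N2 enters only via J and leaves only via the purge: 1191×0.329 = 0.227×(N2 in R), and the separation unit passes all N2, so N2 in L = N2 in R = 1726.2 lb/h.
monomer in L: m_A = 1191×0.671 + (1−0.227)·(1−0.625)·m_A, so m_A = 799.16/0.7101 = 1125.4 lb/h.
L = 1125.4 + 1726.2 = 2851.5 lb/h.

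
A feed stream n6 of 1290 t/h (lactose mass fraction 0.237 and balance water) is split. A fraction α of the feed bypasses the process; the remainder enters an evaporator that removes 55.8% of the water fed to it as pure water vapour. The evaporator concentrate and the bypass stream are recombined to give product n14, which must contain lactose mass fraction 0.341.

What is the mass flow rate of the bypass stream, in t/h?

All 1290×0.237 = 305.73 t/h of lactose reaches n14, so n14 = 305.73/0.341 = 896.57 t/h and vapour = 393.43 t/h.
The evaporator receives (1−α)·1290 of feed at 0.763 water and removes 0.558 of that water:
0.558×0.763×(1−α)×1290 = 393.43
(1−α) = 393.43/549.22 = 0.7163;  α = 0.2837.
Bypass flow = 0.2837×1290 = 365.92 t/h.

365.9 t/h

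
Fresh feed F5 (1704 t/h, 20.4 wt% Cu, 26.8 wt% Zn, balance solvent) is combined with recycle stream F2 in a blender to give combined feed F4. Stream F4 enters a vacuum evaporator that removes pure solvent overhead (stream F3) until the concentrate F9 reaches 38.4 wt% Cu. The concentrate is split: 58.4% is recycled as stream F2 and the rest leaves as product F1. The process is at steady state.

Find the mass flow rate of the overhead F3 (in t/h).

Overall Cu balance (none leaves overhead): Cu in fresh feed = Cu in product, i.e. 1704×0.204 = (1−0.584)·F9·0.384.
F9 = 347.62/(0.384×0.416) = 2176.1 t/h.
Recycle F2 = 0.584×2176.1 = 1270.8 t/h.
Combined feed F4 = 1704 + 1270.8 = 2974.8 t/h.
Overhead F3 = F4 − F9 = 2974.8 − 2176.1 = 798.75 t/h.

798.8 t/h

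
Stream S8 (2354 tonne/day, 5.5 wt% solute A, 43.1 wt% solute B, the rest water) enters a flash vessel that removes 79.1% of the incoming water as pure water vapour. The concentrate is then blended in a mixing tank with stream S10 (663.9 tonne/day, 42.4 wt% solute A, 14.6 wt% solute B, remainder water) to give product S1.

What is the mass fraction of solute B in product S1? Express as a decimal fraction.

Vapour removed = 0.791×0.514×2354 = 957.08 tonne/day; concentrate = 1396.9 tonne/day.
solute B reaching the mixer = 1014.6 (from concentrate) + 663.9×0.146 = 1111.5 tonne/day.
Product flow = 1396.9 + 663.9 = 2060.8 tonne/day; solute B fraction = 0.539.

0.539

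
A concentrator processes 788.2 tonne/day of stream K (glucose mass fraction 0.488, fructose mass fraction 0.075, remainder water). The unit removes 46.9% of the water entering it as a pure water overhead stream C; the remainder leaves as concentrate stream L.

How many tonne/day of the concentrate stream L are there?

water entering = 788.2×0.437 = 344.44 tonne/day; overhead removed = 0.469×344.44 = 161.54 tonne/day.
Concentrate = 788.2 − 161.54 = 626.66 tonne/day.

626.7 tonne/day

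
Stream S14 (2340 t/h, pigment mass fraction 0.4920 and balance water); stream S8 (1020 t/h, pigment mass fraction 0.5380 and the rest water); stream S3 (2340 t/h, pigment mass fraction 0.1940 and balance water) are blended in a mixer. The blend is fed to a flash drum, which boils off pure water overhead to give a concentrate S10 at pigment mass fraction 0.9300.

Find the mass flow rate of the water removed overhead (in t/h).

3384 t/h

pigment entering = 2340×0.492 + 1020×0.538 + 2340×0.194 = 2154 t/h.
All pigment reports to S10, so S10 = 2154/0.930 = 2316.1 t/h.
Total feed = 5700 t/h; overhead = 5700 − 2316.1 = 3383.9 t/h.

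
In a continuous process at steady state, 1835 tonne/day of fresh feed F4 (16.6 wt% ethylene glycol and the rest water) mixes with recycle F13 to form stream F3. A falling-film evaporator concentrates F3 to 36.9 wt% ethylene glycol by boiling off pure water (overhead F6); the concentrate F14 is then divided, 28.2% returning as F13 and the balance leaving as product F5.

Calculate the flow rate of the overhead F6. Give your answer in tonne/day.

1009 tonne/day

Overall ethylene glycol balance (none leaves overhead): ethylene glycol in fresh feed = ethylene glycol in product, i.e. 1835×0.166 = (1−0.282)·F14·0.369.
F14 = 304.61/(0.369×0.718) = 1149.7 tonne/day.
Recycle F13 = 0.282×1149.7 = 324.22 tonne/day.
Combined feed F3 = 1835 + 324.22 = 2159.2 tonne/day.
Overhead F6 = F3 − F14 = 2159.2 − 1149.7 = 1009.5 tonne/day.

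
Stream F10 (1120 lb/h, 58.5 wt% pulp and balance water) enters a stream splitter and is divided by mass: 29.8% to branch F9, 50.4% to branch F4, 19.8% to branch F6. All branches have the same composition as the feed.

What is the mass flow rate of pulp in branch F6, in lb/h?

129.7 lb/h

Branch F6 total = 0.198×1120 = 221.76 lb/h.
pulp in F6 = 0.585×221.76 = 129.73 lb/h.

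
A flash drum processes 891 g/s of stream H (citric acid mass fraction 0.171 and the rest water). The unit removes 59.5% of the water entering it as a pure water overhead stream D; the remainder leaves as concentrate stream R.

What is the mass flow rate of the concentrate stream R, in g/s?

451.5 g/s

water entering = 891×0.829 = 738.64 g/s; overhead removed = 0.595×738.64 = 439.49 g/s.
Concentrate = 891 − 439.49 = 451.51 g/s.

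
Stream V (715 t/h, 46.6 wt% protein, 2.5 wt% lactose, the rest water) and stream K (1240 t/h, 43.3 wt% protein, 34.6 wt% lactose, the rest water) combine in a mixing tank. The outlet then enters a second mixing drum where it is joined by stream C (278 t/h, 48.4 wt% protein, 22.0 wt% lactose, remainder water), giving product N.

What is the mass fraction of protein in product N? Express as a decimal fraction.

0.450

Overall, product flow = 2233 t/h.
protein in = 715×0.466 + 1240×0.433 + 278×0.484 = 1004.7 t/h.
protein fraction in N = 0.450.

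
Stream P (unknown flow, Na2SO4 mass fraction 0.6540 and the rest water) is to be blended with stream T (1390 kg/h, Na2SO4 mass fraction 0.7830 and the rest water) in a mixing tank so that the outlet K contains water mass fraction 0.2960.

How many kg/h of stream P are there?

Let P be the unknown flow. Total out = 1390 + P.
water balance: 301.63 + 0.346·P = 0.296·(1390 + P)
(0.346 − 0.296)·P = 0.296×1390 − 301.63 = 109.81
P = 109.81 / 0.050 = 2196.2 kg/h

2196 kg/h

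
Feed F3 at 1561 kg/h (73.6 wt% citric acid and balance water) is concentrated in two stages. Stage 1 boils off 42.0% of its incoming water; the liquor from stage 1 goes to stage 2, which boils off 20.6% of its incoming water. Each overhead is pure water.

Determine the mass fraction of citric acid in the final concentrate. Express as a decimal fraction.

0.858

water in feed = 1561×0.264 = 412.1 kg/h.
After stage 1: water left = (1−0.420)×412.1 = 239.02; stream total = 1387.9 kg/h.
After stage 2: water left = (1−0.206)×239.02 = 189.78; final concentrate = 1338.7 kg/h.
citric acid fraction = 1148.9/1338.7 = 0.858.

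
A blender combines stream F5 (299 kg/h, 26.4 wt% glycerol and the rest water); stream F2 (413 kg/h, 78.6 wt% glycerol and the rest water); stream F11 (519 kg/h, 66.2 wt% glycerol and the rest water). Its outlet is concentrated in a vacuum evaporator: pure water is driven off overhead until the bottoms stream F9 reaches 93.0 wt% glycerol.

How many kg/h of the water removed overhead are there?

427.6 kg/h

glycerol entering = 299×0.264 + 413×0.786 + 519×0.662 = 747.13 kg/h.
All glycerol reports to F9, so F9 = 747.13/0.930 = 803.37 kg/h.
Total feed = 1231 kg/h; overhead = 1231 − 803.37 = 427.63 kg/h.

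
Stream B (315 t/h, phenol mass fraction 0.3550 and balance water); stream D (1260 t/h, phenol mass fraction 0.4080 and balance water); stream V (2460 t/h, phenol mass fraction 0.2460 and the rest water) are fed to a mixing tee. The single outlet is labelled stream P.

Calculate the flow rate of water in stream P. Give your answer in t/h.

water out = water in = 315×0.645 + 1260×0.592 + 2460×0.754 = 2803.9 t/h.

2804 t/h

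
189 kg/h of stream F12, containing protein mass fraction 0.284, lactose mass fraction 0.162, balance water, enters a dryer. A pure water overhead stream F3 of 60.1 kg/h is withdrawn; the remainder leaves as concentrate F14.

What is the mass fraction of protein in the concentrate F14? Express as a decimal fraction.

0.416

protein is not removed: 189×0.284 = 53.676 kg/h of protein enters F14.
Concentrate = 189 − 60.1 = 128.9 kg/h.
Mass fraction = 53.676/128.9 = 0.416.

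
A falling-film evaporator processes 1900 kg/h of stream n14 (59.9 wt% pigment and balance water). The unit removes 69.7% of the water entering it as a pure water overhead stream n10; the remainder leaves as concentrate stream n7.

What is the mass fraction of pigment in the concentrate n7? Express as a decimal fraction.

0.831

pigment is not removed: 1900×0.599 = 1138.1 kg/h of pigment enters n7.
water entering = 1900×0.401 = 761.9 kg/h; overhead removed = 0.697×761.9 = 531.04 kg/h.
Concentrate = 1900 − 531.04 = 1369 kg/h.
Mass fraction = 1138.1/1369 = 0.831.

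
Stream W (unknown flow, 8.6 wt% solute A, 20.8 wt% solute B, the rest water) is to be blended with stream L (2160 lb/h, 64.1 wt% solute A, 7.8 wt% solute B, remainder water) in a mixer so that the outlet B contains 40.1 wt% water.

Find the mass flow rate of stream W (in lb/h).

849.8 lb/h

Let W be the unknown flow. Total out = 2160 + W.
water balance: 606.96 + 0.706·W = 0.401·(2160 + W)
(0.706 − 0.401)·W = 0.401×2160 − 606.96 = 259.2
W = 259.2 / 0.305 = 849.84 lb/h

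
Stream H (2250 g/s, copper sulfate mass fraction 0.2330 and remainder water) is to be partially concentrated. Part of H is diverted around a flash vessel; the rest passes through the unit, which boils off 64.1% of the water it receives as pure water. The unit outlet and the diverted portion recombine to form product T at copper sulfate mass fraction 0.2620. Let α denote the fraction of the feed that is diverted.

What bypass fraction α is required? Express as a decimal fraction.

All 2250×0.233 = 524.25 g/s of copper sulfate reaches T, so T = 524.25/0.262 = 2001 g/s and vapour = 249.05 g/s.
The evaporator receives (1−α)·2250 of feed at 0.767 water and removes 0.641 of that water:
0.641×0.767×(1−α)×2250 = 249.05
(1−α) = 249.05/1106.2 = 0.2251;  α = 0.7749.

0.775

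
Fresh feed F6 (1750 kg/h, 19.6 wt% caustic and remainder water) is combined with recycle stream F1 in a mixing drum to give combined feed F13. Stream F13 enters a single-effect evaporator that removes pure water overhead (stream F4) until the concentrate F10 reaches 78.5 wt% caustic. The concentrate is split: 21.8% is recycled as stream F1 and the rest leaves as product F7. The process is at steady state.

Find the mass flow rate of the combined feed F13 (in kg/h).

1872 kg/h

Overall caustic balance (none leaves overhead): caustic in fresh feed = caustic in product, i.e. 1750×0.196 = (1−0.218)·F10·0.785.
F10 = 343/(0.785×0.782) = 558.75 kg/h.
Recycle F1 = 0.218×558.75 = 121.81 kg/h.
Combined feed F13 = 1750 + 121.81 = 1871.8 kg/h.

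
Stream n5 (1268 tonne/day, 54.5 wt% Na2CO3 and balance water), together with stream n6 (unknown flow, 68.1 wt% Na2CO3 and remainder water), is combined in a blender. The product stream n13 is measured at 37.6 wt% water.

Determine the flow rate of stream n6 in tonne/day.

1757 tonne/day

Let n6 be the unknown flow. Total out = 1268 + n6.
water balance: 576.94 + 0.319·n6 = 0.376·(1268 + n6)
(0.319 − 0.376)·n6 = 0.376×1268 − 576.94 = -100.17
n6 = -100.17 / -0.057 = 1757.4 tonne/day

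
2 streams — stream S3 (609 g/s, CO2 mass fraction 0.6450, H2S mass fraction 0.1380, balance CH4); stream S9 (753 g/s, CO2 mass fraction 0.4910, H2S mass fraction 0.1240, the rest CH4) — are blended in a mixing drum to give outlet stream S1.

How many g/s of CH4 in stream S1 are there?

422.1 g/s

CH4 out = CH4 in = 609×0.217 + 753×0.385 = 422.06 g/s.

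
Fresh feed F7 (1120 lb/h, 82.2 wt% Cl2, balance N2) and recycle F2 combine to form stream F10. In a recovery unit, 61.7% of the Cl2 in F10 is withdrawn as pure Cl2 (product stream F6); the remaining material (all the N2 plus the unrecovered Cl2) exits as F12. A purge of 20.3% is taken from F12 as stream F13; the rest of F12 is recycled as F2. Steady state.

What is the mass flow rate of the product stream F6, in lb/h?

Cl2 in F10: m_A = 1120×0.822 + (1−0.203)·(1−0.617)·m_A, so m_A = 920.64/0.6947 = 1325.1 lb/h.
Product F6 = 0.617×1325.1 = 817.61 lb/h.

817.6 lb/h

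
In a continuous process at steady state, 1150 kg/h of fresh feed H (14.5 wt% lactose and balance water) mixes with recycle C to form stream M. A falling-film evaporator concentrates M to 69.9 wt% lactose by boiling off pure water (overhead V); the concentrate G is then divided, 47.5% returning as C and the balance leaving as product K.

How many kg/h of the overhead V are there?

Overall lactose balance (none leaves overhead): lactose in fresh feed = lactose in product, i.e. 1150×0.145 = (1−0.475)·G·0.699.
G = 166.75/(0.699×0.525) = 454.39 kg/h.
Recycle C = 0.475×454.39 = 215.84 kg/h.
Combined feed M = 1150 + 215.84 = 1365.8 kg/h.
Overhead V = M − G = 1365.8 − 454.39 = 911.44 kg/h.

911.4 kg/h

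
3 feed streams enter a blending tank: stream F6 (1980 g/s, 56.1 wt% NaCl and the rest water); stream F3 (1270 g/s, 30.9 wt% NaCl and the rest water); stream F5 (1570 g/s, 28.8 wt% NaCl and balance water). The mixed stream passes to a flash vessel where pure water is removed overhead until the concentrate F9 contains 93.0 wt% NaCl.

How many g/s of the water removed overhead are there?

NaCl entering = 1980×0.561 + 1270×0.309 + 1570×0.288 = 1955.4 g/s.
All NaCl reports to F9, so F9 = 1955.4/0.930 = 2102.5 g/s.
Total feed = 4820 g/s; overhead = 4820 − 2102.5 = 2717.5 g/s.

2717 g/s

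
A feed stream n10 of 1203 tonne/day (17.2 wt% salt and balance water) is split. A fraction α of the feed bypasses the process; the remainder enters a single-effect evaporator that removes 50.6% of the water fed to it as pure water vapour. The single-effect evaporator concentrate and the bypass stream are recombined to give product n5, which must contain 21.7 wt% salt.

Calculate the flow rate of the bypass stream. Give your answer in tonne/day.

All 1203×0.172 = 206.92 tonne/day of salt reaches n5, so n5 = 206.92/0.217 = 953.53 tonne/day and vapour = 249.47 tonne/day.
The evaporator receives (1−α)·1203 of feed at 0.828 water and removes 0.506 of that water:
0.506×0.828×(1−α)×1203 = 249.47
(1−α) = 249.47/504.02 = 0.4950;  α = 0.5050.
Bypass flow = 0.5050×1203 = 607.56 tonne/day.

607.6 tonne/day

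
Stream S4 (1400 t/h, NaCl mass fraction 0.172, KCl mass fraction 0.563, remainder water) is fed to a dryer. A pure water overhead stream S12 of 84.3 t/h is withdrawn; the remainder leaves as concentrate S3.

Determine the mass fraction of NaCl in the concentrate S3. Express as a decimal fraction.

0.183

NaCl is not removed: 1400×0.172 = 240.8 t/h of NaCl enters S3.
Concentrate = 1400 − 84.3 = 1315.7 t/h.
Mass fraction = 240.8/1315.7 = 0.183.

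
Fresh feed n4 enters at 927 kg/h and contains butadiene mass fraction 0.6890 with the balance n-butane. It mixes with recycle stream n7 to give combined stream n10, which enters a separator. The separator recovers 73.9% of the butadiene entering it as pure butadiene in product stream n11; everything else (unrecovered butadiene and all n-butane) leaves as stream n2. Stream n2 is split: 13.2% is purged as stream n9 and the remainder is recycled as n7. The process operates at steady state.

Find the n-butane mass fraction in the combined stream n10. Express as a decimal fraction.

n-butane enters only via n4 and leaves only via the purge: 927×0.311 = 0.132×(n-butane in n2), and the separator passes all n-butane, so n-butane in n10 = n-butane in n2 = 2184.1 kg/h.
butadiene in n10: m_A = 927×0.689 + (1−0.132)·(1−0.739)·m_A, so m_A = 638.7/0.7735 = 825.78 kg/h.
n10 = 825.78 + 2184.1 = 3009.9 kg/h.
n-butane fraction in n10 = 2184.1/3009.9 = 0.7256.

0.7256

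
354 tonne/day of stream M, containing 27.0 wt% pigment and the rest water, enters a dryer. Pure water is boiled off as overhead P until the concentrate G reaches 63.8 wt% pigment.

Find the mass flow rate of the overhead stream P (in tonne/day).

pigment is conserved: 354×0.270 = 95.58 tonne/day all reports to the concentrate.
Concentrate = 95.58/(target fraction) = 149.81 tonne/day.
Overhead = 354 − 149.81 = 204.19 tonne/day.

204.2 tonne/day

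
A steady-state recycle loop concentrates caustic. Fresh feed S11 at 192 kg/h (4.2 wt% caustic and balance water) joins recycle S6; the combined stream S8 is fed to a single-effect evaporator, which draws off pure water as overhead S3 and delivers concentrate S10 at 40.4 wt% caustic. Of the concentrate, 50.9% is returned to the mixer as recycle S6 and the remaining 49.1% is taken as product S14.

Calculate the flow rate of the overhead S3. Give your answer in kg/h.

Overall caustic balance (none leaves overhead): caustic in fresh feed = caustic in product, i.e. 192×0.042 = (1−0.509)·S10·0.404.
S10 = 8.064/(0.404×0.491) = 40.653 kg/h.
Recycle S6 = 0.509×40.653 = 20.692 kg/h.
Combined feed S8 = 192 + 20.692 = 212.69 kg/h.
Overhead S3 = S8 − S10 = 212.69 − 40.653 = 172.04 kg/h.

172 kg/h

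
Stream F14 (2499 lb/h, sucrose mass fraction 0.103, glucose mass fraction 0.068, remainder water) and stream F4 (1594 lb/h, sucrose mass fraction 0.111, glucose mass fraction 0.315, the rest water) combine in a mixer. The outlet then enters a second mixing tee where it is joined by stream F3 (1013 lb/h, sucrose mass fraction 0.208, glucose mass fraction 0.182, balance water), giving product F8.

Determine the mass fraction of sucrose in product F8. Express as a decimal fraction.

0.126

Overall, product flow = 5106 lb/h.
sucrose in = 2499×0.103 + 1594×0.111 + 1013×0.208 = 645.03 lb/h.
sucrose fraction in F8 = 0.126.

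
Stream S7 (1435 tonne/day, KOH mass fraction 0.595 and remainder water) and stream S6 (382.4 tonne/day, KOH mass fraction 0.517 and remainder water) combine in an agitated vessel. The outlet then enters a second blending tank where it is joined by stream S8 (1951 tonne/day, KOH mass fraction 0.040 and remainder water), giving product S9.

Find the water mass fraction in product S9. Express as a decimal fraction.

Overall, product flow = 3768.4 tonne/day.
water in = 1435×0.405 + 382.4×0.483 + 1951×0.960 = 2638.8 tonne/day.
water fraction in S9 = 0.700.

0.700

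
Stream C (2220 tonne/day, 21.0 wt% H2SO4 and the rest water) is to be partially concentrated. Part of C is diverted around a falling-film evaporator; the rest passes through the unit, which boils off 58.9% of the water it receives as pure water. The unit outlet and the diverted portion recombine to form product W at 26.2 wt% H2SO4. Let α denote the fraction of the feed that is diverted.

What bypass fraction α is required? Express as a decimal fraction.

0.573

All 2220×0.210 = 466.2 tonne/day of H2SO4 reaches W, so W = 466.2/0.262 = 1779.4 tonne/day and vapour = 440.61 tonne/day.
The evaporator receives (1−α)·2220 of feed at 0.790 water and removes 0.589 of that water:
0.589×0.790×(1−α)×2220 = 440.61
(1−α) = 440.61/1033 = 0.4265;  α = 0.5735.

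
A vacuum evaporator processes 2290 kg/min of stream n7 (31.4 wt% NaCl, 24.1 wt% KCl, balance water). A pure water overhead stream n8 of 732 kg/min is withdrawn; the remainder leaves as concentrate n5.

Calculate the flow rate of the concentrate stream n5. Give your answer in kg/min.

1558 kg/min

Concentrate = 2290 − 732 = 1558 kg/min.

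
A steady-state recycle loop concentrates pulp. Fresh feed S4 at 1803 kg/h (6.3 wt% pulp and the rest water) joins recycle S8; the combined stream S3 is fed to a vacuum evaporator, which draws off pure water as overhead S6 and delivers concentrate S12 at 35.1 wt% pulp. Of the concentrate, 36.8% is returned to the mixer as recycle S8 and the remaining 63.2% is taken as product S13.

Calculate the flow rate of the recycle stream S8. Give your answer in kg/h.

188.4 kg/h

Overall pulp balance (none leaves overhead): pulp in fresh feed = pulp in product, i.e. 1803×0.063 = (1−0.368)·S12·0.351.
S12 = 113.59/(0.351×0.632) = 512.05 kg/h.
Recycle S8 = 0.368×512.05 = 188.43 kg/h.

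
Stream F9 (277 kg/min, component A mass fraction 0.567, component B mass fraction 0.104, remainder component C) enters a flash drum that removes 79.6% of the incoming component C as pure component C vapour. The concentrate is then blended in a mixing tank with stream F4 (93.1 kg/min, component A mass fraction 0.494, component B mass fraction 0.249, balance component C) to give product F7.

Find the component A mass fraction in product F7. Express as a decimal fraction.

0.682

Vapour removed = 0.796×0.329×277 = 72.542 kg/min; concentrate = 204.46 kg/min.
component A reaching the mixer = 157.06 (from concentrate) + 93.1×0.494 = 203.05 kg/min.
Product flow = 204.46 + 93.1 = 297.56 kg/min; component A fraction = 0.682.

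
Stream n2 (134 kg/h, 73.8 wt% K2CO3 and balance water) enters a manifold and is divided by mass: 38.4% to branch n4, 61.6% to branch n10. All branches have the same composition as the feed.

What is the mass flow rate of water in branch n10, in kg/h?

21.63 kg/h

Branch n10 total = 0.616×134 = 82.544 kg/h.
water in n10 = 0.262×82.544 = 21.627 kg/h.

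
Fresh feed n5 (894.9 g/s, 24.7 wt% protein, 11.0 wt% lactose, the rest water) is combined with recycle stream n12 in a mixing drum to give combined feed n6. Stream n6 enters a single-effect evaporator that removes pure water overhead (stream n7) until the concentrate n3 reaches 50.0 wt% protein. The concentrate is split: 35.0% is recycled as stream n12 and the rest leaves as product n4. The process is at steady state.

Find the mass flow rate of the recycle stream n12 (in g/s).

Overall protein balance (none leaves overhead): protein in fresh feed = protein in product, i.e. 894.9×0.247 = (1−0.350)·n3·0.500.
n3 = 221.04/(0.500×0.650) = 680.12 g/s.
Recycle n12 = 0.350×680.12 = 238.04 g/s.

238 g/s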